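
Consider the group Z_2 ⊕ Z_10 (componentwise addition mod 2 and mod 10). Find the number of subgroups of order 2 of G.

3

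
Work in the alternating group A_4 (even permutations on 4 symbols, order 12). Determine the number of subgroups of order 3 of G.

4

|G| = 12 and 3 | 12, so subgroups of order 3 are possible by Lagrange.
The subgroups of order 3 are: {e, (1 2 3), (1 3 2)}; {e, (1 2 4), (1 4 2)}; {e, (1 3 4), (1 4 3)}; {e, (2 3 4), (2 4 3)}.
So G has 4 subgroups of order 3.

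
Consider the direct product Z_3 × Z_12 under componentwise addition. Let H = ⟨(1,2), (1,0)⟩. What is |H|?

18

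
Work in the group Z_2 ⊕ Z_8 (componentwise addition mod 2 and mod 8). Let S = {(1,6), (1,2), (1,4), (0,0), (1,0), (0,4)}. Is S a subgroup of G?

No

|S| = 6 does not divide |G| = 16, so by Lagrange S is not a subgroup.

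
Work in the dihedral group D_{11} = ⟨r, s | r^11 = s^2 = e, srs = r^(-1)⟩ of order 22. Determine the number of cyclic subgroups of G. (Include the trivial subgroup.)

13

A cyclic subgroup of order d is generated by each of its φ(d) elements of order d, so the cyclic subgroups of order d number (#elements of order d)/φ(d).
Cyclic subgroups by order — order 1: 1; order 2: 11; order 11: 1.
Total: 13.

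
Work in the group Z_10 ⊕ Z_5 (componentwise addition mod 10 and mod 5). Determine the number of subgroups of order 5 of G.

6

|G| = 50 and 5 | 50, so subgroups of order 5 are possible by Lagrange.
The subgroups of order 5 are: {(0,0), (0,1), (0,2), (0,3), (0,4)}; {(0,0), (2,0), (4,0), (6,0), (8,0)}; {(0,0), (2,1), (4,2), (6,3), (8,4)}; {(0,0), (2,2), (4,4), (6,1), (8,3)}; … (6 in all).
So G has 6 subgroups of order 5.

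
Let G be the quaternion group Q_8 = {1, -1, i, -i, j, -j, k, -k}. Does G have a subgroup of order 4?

4 | 8. A subgroup of order 4 is {1, -1, i, -i}.

Yes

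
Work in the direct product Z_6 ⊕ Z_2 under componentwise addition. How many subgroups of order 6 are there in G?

|G| = 12 and 6 | 12, so subgroups of order 6 are possible by Lagrange.
The subgroups of order 6 are: {(0,0), (0,1), (2,0), (2,1), (4,0), (4,1)}; {(0,0), (1,0), (2,0), (3,0), (4,0), (5,0)}; {(0,0), (1,1), (2,0), (3,1), (4,0), (5,1)}.
So G has 3 subgroups of order 6.

3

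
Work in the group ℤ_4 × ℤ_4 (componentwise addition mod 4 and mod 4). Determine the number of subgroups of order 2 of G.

3

|G| = 16 and 2 | 16, so subgroups of order 2 are possible by Lagrange.
The subgroups of order 2 are: {(0,0), (0,2)}; {(0,0), (2,0)}; {(0,0), (2,2)}.
So G has 3 subgroups of order 2.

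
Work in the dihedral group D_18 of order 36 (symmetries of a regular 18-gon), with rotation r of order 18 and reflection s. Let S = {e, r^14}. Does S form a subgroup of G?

No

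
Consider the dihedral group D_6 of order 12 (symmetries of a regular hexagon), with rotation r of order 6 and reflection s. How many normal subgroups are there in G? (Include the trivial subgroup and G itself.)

7

G has 16 subgroups. Checking conjugation-invariance by order — order 1: 1/1 normal; order 2: 1/7 normal; order 3: 1/1 normal; order 4: 0/3 normal; order 6: 3/3 normal; order 12: 1/1 normal.
Total normal subgroups: 7.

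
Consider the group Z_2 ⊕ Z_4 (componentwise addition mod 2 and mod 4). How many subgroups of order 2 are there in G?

|G| = 8 and 2 | 8, so subgroups of order 2 are possible by Lagrange.
The subgroups of order 2 are: {(0,0), (0,2)}; {(0,0), (1,0)}; {(0,0), (1,2)}.
So G has 3 subgroups of order 2.

3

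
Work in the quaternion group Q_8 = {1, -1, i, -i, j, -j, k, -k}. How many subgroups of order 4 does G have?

|G| = 8 and 4 | 8, so subgroups of order 4 are possible by Lagrange.
The subgroups of order 4 are: {1, -1, i, -i}; {1, -1, j, -j}; {1, -1, k, -k}.
So G has 3 subgroups of order 4.

3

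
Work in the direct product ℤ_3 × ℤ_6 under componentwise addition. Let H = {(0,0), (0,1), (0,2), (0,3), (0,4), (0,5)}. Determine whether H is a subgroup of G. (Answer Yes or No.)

Yes

|H| = 6 divides |G| = 18, consistent with Lagrange.
H contains the identity, every element's inverse is in H, and H is closed under +: it is a subgroup.
In fact H = ⟨(0,1)⟩.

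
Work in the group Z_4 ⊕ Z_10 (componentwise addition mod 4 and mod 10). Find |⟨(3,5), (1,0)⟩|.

8

|⟨(3,5)⟩| = 4 and |⟨(1,0)⟩| = 4, so |H| is a multiple of lcm(4, 4) = 4 and divides |G| = 40.
Closing under the operation: H = {(0,0), (0,5), (1,0), (1,5), (2,0), (2,5), (3,0), (3,5)}, so |H| = 8.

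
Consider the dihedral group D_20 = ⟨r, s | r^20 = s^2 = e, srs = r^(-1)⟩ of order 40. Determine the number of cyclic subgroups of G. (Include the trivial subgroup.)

A cyclic subgroup of order d is generated by each of its φ(d) elements of order d, so the cyclic subgroups of order d number (#elements of order d)/φ(d).
Cyclic subgroups by order — order 1: 1; order 2: 21; order 4: 1; order 5: 1; order 10: 1; order 20: 1.
Total: 26.

26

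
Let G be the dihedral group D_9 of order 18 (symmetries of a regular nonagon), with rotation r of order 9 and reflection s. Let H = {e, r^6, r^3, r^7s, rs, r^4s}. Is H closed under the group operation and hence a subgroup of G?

|H| = 6 divides |G| = 18, consistent with Lagrange.
H contains the identity, every element's inverse is in H, and H is closed under ·: it is a subgroup.

Yes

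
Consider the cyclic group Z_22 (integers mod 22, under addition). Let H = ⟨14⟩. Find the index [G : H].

|⟨14⟩| = 11 and |G| = 22.
By Lagrange, [G : H] = |G|/|H| = 22/11 = 2.

2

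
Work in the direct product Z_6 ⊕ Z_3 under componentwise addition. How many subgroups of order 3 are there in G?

|G| = 18 and 3 | 18, so subgroups of order 3 are possible by Lagrange.
The subgroups of order 3 are: {(0,0), (0,1), (0,2)}; {(0,0), (2,0), (4,0)}; {(0,0), (2,1), (4,2)}; {(0,0), (2,2), (4,1)}.
So G has 4 subgroups of order 3.

4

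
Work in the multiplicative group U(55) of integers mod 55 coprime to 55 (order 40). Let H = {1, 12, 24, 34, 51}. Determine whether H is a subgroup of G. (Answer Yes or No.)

51 ∈ H but its inverse 41 ∉ H, so H is not a subgroup.

No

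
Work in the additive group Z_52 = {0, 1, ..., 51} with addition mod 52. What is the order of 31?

52

In Z_52, the order of an element a is n/gcd(a, n).
gcd(31, 52) = 1, so |⟨31⟩| = 52/1 = 52.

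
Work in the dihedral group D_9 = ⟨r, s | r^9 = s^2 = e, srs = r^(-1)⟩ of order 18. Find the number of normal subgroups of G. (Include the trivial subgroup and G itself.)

4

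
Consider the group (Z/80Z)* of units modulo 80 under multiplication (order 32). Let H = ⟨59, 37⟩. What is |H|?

|⟨59⟩| = 4 and |⟨37⟩| = 4, so |H| is a multiple of lcm(4, 4) = 4 and divides |G| = 32.
Closing under the operation: H = {1, 7, 9, 11, 13, 19, 23, 37, 41, 47, 49, 51, 53, 59, 63, 77}, so |H| = 16.

16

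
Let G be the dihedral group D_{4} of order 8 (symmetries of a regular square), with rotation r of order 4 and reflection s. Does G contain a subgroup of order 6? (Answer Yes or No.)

No

6 does not divide |G| = 8, so by Lagrange no subgroup of order 6 exists.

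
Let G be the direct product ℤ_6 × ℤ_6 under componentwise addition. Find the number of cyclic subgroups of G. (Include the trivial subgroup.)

20

Each element a generates a cyclic subgroup ⟨a⟩; distinct elements may generate the same one (a cyclic group of order d has φ(d) generators).
Cyclic subgroups by order — order 1: 1; order 2: 3; order 3: 4; order 6: 12.
Total: 20.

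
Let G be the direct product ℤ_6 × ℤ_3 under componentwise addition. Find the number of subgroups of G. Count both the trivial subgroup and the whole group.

12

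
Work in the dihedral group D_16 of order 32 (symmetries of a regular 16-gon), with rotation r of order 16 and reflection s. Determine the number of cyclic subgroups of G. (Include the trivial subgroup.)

A cyclic subgroup of order d is generated by each of its φ(d) elements of order d, so the cyclic subgroups of order d number (#elements of order d)/φ(d).
Cyclic subgroups by order — order 1: 1; order 2: 17; order 4: 1; order 8: 1; order 16: 1.
Total: 21.

21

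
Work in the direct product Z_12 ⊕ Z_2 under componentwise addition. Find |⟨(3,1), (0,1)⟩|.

8

|⟨(3,1)⟩| = 4 and |⟨(0,1)⟩| = 2, so |H| is a multiple of lcm(4, 2) = 4 and divides |G| = 24.
Closing under the operation: H = {(0,0), (0,1), (3,0), (3,1), (6,0), (6,1), (9,0), (9,1)}, so |H| = 8.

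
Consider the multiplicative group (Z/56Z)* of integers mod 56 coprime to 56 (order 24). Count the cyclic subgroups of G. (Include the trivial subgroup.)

16

Each element a generates a cyclic subgroup ⟨a⟩; distinct elements may generate the same one (a cyclic group of order d has φ(d) generators).
Cyclic subgroups by order — order 1: 1; order 2: 7; order 3: 1; order 6: 7.
Total: 16.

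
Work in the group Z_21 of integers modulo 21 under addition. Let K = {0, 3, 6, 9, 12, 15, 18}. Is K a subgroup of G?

|K| = 7 divides |G| = 21, consistent with Lagrange.
K contains the identity, every element's inverse is in K, and K is closed under +: it is a subgroup.
In fact K = ⟨18⟩.

Yes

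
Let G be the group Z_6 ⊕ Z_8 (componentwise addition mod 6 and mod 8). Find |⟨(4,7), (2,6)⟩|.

24

|⟨(4,7)⟩| = 24 and |⟨(2,6)⟩| = 12, so |H| is a multiple of lcm(24, 12) = 24 and divides |G| = 48.
Closing under the operation: H = {(0,0), (0,1), (0,2), (0,3), (0,4), (0,5), (0,6), (0,7), (2,0), (2,1), (2,2), (2,3), (2,4), (2,5), (2,6), (2,7), (4,0), (4,1), (4,2), (4,3), (4,4), (4,5), (4,6), (4,7)}, so |H| = 24.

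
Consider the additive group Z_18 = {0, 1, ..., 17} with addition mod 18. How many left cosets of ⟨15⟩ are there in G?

3

|⟨15⟩| = 6 and |G| = 18.
By Lagrange, [G : H] = |G|/|H| = 18/6 = 3.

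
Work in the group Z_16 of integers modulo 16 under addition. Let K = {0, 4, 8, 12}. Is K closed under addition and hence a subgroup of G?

Yes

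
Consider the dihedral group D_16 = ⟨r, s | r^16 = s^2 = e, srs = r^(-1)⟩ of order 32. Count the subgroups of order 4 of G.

9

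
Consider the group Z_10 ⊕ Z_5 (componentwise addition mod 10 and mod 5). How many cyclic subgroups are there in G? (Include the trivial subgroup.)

14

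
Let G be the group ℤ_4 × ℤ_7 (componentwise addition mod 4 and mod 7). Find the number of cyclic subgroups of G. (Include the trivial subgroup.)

6

Each element a generates a cyclic subgroup ⟨a⟩; distinct elements may generate the same one (a cyclic group of order d has φ(d) generators).
Cyclic subgroups by order — order 1: 1; order 2: 1; order 4: 1; order 7: 1; order 14: 1; order 28: 1.
Total: 6.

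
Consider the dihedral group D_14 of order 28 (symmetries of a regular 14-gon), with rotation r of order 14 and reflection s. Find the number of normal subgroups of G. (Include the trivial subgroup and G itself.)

G has 28 subgroups. Checking conjugation-invariance by order — order 1: 1/1 normal; order 2: 1/15 normal; order 4: 0/7 normal; order 7: 1/1 normal; order 14: 3/3 normal; order 28: 1/1 normal.
Total normal subgroups: 7.

7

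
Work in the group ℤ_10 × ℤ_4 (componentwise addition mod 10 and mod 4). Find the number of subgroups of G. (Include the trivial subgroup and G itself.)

16

|G| = 40, so by Lagrange every subgroup order divides 40. Divisors: 1, 2, 4, 5, 8, 10, 20, 40.
Subgroups by order — order 1: 1; order 2: 3; order 4: 3; order 5: 1; order 8: 1; order 10: 3; order 20: 3; order 40: 1.
Total: 1 + 3 + 3 + 1 + 1 + 3 + 3 + 1 = 16.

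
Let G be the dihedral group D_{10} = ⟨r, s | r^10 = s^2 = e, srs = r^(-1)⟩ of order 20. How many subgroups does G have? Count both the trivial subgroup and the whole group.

|G| = 20, so by Lagrange every subgroup order divides 20. Divisors: 1, 2, 4, 5, 10, 20.
Subgroups by order — order 1: 1; order 2: 11; order 4: 5; order 5: 1; order 10: 3; order 20: 1.
Total: 1 + 11 + 5 + 1 + 3 + 1 = 22.

22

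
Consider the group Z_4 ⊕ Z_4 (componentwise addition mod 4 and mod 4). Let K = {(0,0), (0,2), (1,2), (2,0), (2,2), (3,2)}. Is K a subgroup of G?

|K| = 6 does not divide |G| = 16, so by Lagrange K is not a subgroup.

No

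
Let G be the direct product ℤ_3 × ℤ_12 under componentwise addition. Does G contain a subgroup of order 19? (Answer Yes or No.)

19 does not divide |G| = 36, so by Lagrange no subgroup of order 19 exists.

No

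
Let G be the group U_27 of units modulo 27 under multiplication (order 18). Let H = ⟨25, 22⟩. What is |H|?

|⟨25⟩| = 9 and |⟨22⟩| = 9, so |H| is a multiple of lcm(9, 9) = 9 and divides |G| = 18.
Closing under the operation: H = {1, 4, 7, 10, 13, 16, 19, 22, 25}, so |H| = 9.

9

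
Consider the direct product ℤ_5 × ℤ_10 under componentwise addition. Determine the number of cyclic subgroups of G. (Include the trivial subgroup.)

14

Each element a generates a cyclic subgroup ⟨a⟩; distinct elements may generate the same one (a cyclic group of order d has φ(d) generators).
Cyclic subgroups by order — order 1: 1; order 2: 1; order 5: 6; order 10: 6.
Total: 14.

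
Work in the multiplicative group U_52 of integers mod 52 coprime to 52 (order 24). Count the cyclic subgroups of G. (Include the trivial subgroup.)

A cyclic subgroup of order d is generated by each of its φ(d) elements of order d, so the cyclic subgroups of order d number (#elements of order d)/φ(d).
Cyclic subgroups by order — order 1: 1; order 2: 3; order 3: 1; order 4: 2; order 6: 3; order 12: 2.
Total: 12.

12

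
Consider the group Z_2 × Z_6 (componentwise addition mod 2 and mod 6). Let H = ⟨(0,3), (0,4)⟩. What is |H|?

|⟨(0,3)⟩| = 2 and |⟨(0,4)⟩| = 3, so |H| is a multiple of lcm(2, 3) = 6 and divides |G| = 12.
Closing under the operation: H = {(0,0), (0,1), (0,2), (0,3), (0,4), (0,5)}, so |H| = 6.

6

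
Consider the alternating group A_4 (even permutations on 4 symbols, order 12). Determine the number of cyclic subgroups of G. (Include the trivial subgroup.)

Each element a generates a cyclic subgroup ⟨a⟩; distinct elements may generate the same one (a cyclic group of order d has φ(d) generators).
Cyclic subgroups by order — order 1: 1; order 2: 3; order 3: 4.
Total: 8.

8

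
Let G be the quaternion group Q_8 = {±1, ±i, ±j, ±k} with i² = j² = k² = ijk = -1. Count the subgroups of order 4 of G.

3

|G| = 8 and 4 | 8, so subgroups of order 4 are possible by Lagrange.
The subgroups of order 4 are: {1, -1, i, -i}; {1, -1, j, -j}; {1, -1, k, -k}.
So G has 3 subgroups of order 4.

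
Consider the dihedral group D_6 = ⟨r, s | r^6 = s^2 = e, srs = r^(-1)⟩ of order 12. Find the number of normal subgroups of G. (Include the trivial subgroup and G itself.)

G has 16 subgroups. Checking conjugation-invariance by order — order 1: 1/1 normal; order 2: 1/7 normal; order 3: 1/1 normal; order 4: 0/3 normal; order 6: 3/3 normal; order 12: 1/1 normal.
Total normal subgroups: 7.

7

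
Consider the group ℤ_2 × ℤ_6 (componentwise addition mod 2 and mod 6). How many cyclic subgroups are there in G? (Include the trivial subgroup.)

A cyclic subgroup of order d is generated by each of its φ(d) elements of order d, so the cyclic subgroups of order d number (#elements of order d)/φ(d).
Cyclic subgroups by order — order 1: 1; order 2: 3; order 3: 1; order 6: 3.
Total: 8.

8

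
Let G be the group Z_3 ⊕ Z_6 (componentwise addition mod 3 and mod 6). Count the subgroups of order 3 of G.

|G| = 18 and 3 | 18, so subgroups of order 3 are possible by Lagrange.
The subgroups of order 3 are: {(0,0), (0,2), (0,4)}; {(0,0), (1,0), (2,0)}; {(0,0), (1,2), (2,4)}; {(0,0), (1,4), (2,2)}.
So G has 4 subgroups of order 3.

4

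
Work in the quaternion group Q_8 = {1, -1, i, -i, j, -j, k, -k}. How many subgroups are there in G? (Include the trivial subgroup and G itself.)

6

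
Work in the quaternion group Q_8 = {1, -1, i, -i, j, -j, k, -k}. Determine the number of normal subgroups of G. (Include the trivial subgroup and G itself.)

G has 6 subgroups. Checking conjugation-invariance by order — order 1: 1/1 normal; order 2: 1/1 normal; order 4: 3/3 normal; order 8: 1/1 normal.
Total normal subgroups: 6.

6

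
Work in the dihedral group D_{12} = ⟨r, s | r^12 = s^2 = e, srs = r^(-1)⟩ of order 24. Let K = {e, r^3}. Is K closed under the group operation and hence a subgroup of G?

r^3 ∈ K but its inverse r^9 ∉ K, so K is not a subgroup.

No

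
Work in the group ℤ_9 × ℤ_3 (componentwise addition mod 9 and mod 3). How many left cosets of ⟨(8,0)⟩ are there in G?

3

|⟨(8,0)⟩| = 9 and |G| = 27.
By Lagrange, [G : H] = |G|/|H| = 27/9 = 3.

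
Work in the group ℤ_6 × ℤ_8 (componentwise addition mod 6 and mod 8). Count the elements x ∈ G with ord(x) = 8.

8

An element (a,b) has order lcm(ord(a), ord(b)); count pairs with lcm equal to 8.
Enumerating gives 8 such elements.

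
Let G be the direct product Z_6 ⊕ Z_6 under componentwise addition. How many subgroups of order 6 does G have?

12

|G| = 36 and 6 | 36, so subgroups of order 6 are possible by Lagrange.
The subgroups of order 6 are: {(0,0), (0,1), (0,2), (0,3), (0,4), (0,5)}; {(0,0), (0,2), (0,4), (3,0), (3,2), (3,4)}; {(0,0), (0,2), (0,4), (3,1), (3,3), (3,5)}; {(0,0), (0,3), (2,0), (2,3), (4,0), (4,3)}; … (12 in all).
So G has 12 subgroups of order 6.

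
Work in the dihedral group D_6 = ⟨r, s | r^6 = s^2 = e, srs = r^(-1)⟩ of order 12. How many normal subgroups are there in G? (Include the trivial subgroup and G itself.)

G has 16 subgroups. Checking conjugation-invariance by order — order 1: 1/1 normal; order 2: 1/7 normal; order 3: 1/1 normal; order 4: 0/3 normal; order 6: 3/3 normal; order 12: 1/1 normal.
Total normal subgroups: 7.

7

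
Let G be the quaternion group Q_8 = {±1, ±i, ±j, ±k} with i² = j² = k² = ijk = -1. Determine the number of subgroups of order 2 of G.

1

|G| = 8 and 2 | 8, so subgroups of order 2 are possible by Lagrange.
The subgroups of order 2 are: {1, -1}.
So G has 1 subgroup of order 2.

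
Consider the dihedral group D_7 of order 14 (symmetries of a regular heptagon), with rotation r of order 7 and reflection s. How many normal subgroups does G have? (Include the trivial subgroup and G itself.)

3

G has 10 subgroups. Checking conjugation-invariance by order — order 1: 1/1 normal; order 2: 0/7 normal; order 7: 1/1 normal; order 14: 1/1 normal.
Total normal subgroups: 3.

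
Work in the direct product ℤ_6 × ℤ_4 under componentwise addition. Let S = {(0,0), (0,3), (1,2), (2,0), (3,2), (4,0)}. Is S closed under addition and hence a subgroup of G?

No

(1,2) ∈ S but its inverse (5,2) ∉ S, so S is not a subgroup.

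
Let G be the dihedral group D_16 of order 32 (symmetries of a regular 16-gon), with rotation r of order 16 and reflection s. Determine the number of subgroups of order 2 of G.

17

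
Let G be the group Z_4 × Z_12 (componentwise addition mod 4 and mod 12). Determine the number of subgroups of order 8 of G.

|G| = 48 and 8 | 48, so subgroups of order 8 are possible by Lagrange.
The subgroups of order 8 are: {(0,0), (0,3), (0,6), (0,9), (2,0), (2,3), (2,6), (2,9)}; {(0,0), (0,6), (1,0), (1,6), (2,0), (2,6), (3,0), (3,6)}; {(0,0), (0,6), (1,3), (1,9), (2,0), (2,6), (3,3), (3,9)}.
So G has 3 subgroups of order 8.

3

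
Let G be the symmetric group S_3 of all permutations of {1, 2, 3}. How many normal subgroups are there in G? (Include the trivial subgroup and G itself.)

G has 6 subgroups. Checking conjugation-invariance by order — order 1: 1/1 normal; order 2: 0/3 normal; order 3: 1/1 normal; order 6: 1/1 normal.
Total normal subgroups: 3.

3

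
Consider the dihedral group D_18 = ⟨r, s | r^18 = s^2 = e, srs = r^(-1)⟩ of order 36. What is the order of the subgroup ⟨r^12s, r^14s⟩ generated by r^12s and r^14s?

18

|⟨r^12s⟩| = 2 and |⟨r^14s⟩| = 2, so |H| is a multiple of lcm(2, 2) = 2 and divides |G| = 36.
Closing under the operation: H = {e, r^2, r^4, r^6, r^8, r^10, r^12, r^14, r^16, s, r^2s, r^4s, r^6s, r^8s, r^10s, r^12s, r^14s, r^16s}, so |H| = 18.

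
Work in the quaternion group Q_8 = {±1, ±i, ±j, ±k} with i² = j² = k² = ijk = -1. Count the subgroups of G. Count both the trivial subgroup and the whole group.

6

|G| = 8, so by Lagrange every subgroup order divides 8. Divisors: 1, 2, 4, 8.
Subgroups by order — order 1: 1; order 2: 1; order 4: 3; order 8: 1.
Total: 1 + 1 + 3 + 1 = 6.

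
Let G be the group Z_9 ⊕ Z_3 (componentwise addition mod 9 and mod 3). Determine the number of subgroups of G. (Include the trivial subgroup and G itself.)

10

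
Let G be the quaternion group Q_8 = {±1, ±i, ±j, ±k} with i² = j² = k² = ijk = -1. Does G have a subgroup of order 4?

Yes

4 | 8. A subgroup of order 4 is {1, -1, i, -i}.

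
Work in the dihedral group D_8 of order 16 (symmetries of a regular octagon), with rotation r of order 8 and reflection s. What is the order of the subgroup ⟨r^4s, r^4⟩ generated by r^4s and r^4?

|⟨r^4s⟩| = 2 and |⟨r^4⟩| = 2, so |H| is a multiple of lcm(2, 2) = 2 and divides |G| = 16.
Closing under the operation: H = {e, r^4, s, r^4s}, so |H| = 4.

4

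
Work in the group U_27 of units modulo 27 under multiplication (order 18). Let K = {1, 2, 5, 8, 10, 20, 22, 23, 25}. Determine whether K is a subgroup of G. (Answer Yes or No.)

No

2 ∈ K but its inverse 14 ∉ K, so K is not a subgroup.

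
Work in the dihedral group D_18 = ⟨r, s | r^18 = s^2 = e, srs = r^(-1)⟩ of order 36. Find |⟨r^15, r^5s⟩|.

12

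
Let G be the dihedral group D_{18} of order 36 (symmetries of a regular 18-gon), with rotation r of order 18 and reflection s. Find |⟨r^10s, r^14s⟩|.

18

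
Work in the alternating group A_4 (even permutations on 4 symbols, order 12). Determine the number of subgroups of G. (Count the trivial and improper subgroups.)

|G| = 12, so by Lagrange every subgroup order divides 12. Divisors: 1, 2, 3, 4, 6, 12.
Subgroups by order — order 1: 1; order 2: 3; order 3: 4; order 4: 1; order 6: 0; order 12: 1.
Total: 1 + 3 + 4 + 1 + 0 + 1 = 10.

10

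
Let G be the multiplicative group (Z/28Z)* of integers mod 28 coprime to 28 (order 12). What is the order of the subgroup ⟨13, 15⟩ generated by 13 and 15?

|⟨13⟩| = 2 and |⟨15⟩| = 2, so |H| is a multiple of lcm(2, 2) = 2 and divides |G| = 12.
Closing under the operation: H = {1, 13, 15, 27}, so |H| = 4.

4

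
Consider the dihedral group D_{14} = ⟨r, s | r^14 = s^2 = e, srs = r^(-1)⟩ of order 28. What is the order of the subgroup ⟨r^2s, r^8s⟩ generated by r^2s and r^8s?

14

|⟨r^2s⟩| = 2 and |⟨r^8s⟩| = 2, so |H| is a multiple of lcm(2, 2) = 2 and divides |G| = 28.
Closing under the operation: H = {e, r^2, r^4, r^6, r^8, r^10, r^12, s, r^2s, r^4s, r^6s, r^8s, r^10s, r^12s}, so |H| = 14.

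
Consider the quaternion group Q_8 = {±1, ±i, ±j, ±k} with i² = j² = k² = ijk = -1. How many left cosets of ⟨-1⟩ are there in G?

4

|⟨-1⟩| = 2 and |G| = 8.
By Lagrange, [G : H] = |G|/|H| = 8/2 = 4.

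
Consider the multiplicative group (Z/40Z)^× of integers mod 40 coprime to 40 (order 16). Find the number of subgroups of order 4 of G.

|G| = 16 and 4 | 16, so subgroups of order 4 are possible by Lagrange.
The subgroups of order 4 are: {1, 9, 11, 19}; {1, 11, 21, 31}; {1, 11, 29, 39}; {1, 9, 13, 37}; … (11 in all).
So G has 11 subgroups of order 4.

11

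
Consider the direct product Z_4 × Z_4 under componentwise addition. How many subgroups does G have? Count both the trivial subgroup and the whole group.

15

|G| = 16, so by Lagrange every subgroup order divides 16. Divisors: 1, 2, 4, 8, 16.
Subgroups by order — order 1: 1; order 2: 3; order 4: 7; order 8: 3; order 16: 1.
Total: 1 + 3 + 7 + 3 + 1 = 15.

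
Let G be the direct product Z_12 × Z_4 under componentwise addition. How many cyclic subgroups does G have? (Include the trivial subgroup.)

20

A cyclic subgroup of order d is generated by each of its φ(d) elements of order d, so the cyclic subgroups of order d number (#elements of order d)/φ(d).
Cyclic subgroups by order — order 1: 1; order 2: 3; order 3: 1; order 4: 6; order 6: 3; order 12: 6.
Total: 20.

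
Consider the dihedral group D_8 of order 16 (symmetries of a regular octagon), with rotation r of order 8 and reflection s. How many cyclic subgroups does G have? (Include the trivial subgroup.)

12

A cyclic subgroup of order d is generated by each of its φ(d) elements of order d, so the cyclic subgroups of order d number (#elements of order d)/φ(d).
Cyclic subgroups by order — order 1: 1; order 2: 9; order 4: 1; order 8: 1.
Total: 12.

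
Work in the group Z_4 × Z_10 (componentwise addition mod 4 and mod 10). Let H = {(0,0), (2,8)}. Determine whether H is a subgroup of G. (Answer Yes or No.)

No

(2,8) ∈ H but its inverse (2,2) ∉ H, so H is not a subgroup.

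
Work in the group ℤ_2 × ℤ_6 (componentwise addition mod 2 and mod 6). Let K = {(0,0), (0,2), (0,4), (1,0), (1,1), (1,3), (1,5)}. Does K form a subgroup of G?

|K| = 7 does not divide |G| = 12, so by Lagrange K is not a subgroup.

No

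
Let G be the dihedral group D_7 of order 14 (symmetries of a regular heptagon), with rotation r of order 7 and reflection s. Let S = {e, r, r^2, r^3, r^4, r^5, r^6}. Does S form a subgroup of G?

Yes

|S| = 7 divides |G| = 14, consistent with Lagrange.
S contains the identity, every element's inverse is in S, and S is closed under ·: it is a subgroup.
In fact S = ⟨r^4⟩.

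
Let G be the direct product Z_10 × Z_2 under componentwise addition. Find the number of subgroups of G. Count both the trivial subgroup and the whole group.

|G| = 20, so by Lagrange every subgroup order divides 20. Divisors: 1, 2, 4, 5, 10, 20.
Subgroups by order — order 1: 1; order 2: 3; order 4: 1; order 5: 1; order 10: 3; order 20: 1.
Total: 1 + 3 + 1 + 1 + 3 + 1 = 10.

10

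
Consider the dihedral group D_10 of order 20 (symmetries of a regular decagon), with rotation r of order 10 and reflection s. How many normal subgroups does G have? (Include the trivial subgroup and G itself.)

7

G has 22 subgroups. Checking conjugation-invariance by order — order 1: 1/1 normal; order 2: 1/11 normal; order 4: 0/5 normal; order 5: 1/1 normal; order 10: 3/3 normal; order 20: 1/1 normal.
Total normal subgroups: 7.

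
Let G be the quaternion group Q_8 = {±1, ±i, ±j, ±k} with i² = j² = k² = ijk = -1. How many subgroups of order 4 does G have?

3

|G| = 8 and 4 | 8, so subgroups of order 4 are possible by Lagrange.
The subgroups of order 4 are: {1, -1, i, -i}; {1, -1, j, -j}; {1, -1, k, -k}.
So G has 3 subgroups of order 4.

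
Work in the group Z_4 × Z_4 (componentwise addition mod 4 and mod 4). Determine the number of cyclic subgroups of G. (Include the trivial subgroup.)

Group the elements of G by the cyclic subgroup they generate; each cyclic subgroup of order d accounts for φ(d) elements.
Cyclic subgroups by order — order 1: 1; order 2: 3; order 4: 6.
Total: 10.

10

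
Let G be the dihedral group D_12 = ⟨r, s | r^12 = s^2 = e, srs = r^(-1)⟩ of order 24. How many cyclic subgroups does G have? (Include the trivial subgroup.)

18

Group the elements of G by the cyclic subgroup they generate; each cyclic subgroup of order d accounts for φ(d) elements.
Cyclic subgroups by order — order 1: 1; order 2: 13; order 3: 1; order 4: 1; order 6: 1; order 12: 1.
Total: 18.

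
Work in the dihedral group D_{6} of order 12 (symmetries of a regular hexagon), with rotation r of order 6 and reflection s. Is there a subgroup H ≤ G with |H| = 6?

6 | 12. A subgroup of order 6 is {e, r, r^2, r^3, r^4, r^5}.

Yes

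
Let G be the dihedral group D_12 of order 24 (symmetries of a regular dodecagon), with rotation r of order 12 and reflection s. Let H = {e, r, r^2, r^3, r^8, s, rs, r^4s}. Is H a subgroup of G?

r ∈ H but its inverse r^11 ∉ H, so H is not a subgroup.

No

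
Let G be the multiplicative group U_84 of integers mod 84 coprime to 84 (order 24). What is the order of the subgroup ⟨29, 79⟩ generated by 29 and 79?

12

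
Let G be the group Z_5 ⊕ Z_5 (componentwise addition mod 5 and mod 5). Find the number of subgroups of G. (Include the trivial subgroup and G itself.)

|G| = 25, so by Lagrange every subgroup order divides 25. Divisors: 1, 5, 25.
Subgroups by order — order 1: 1; order 5: 6; order 25: 1.
Total: 1 + 6 + 1 = 8.

8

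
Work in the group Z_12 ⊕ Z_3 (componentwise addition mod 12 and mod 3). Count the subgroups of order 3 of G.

|G| = 36 and 3 | 36, so subgroups of order 3 are possible by Lagrange.
The subgroups of order 3 are: {(0,0), (0,1), (0,2)}; {(0,0), (4,0), (8,0)}; {(0,0), (4,1), (8,2)}; {(0,0), (4,2), (8,1)}.
So G has 4 subgroups of order 3.

4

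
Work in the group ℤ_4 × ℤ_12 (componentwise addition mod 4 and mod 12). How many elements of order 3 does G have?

An element (a,b) has order lcm(ord(a), ord(b)); count pairs with lcm equal to 3.
Enumerating gives 2 such elements.

2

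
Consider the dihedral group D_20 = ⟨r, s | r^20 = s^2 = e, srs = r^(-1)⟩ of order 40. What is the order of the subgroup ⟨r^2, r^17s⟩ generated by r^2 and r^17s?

|⟨r^2⟩| = 10 and |⟨r^17s⟩| = 2, so |H| is a multiple of lcm(10, 2) = 10 and divides |G| = 40.
Closing under the operation: H = {e, r^2, r^4, r^6, r^8, r^10, r^12, r^14, r^16, r^18, rs, r^3s, r^5s, r^7s, r^9s, r^11s, r^13s, r^15s, r^17s, r^19s}, so |H| = 20.

20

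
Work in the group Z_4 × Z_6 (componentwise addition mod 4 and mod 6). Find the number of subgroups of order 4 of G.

|G| = 24 and 4 | 24, so subgroups of order 4 are possible by Lagrange.
The subgroups of order 4 are: {(0,0), (0,3), (2,0), (2,3)}; {(0,0), (1,0), (2,0), (3,0)}; {(0,0), (1,3), (2,0), (3,3)}.
So G has 3 subgroups of order 4.

3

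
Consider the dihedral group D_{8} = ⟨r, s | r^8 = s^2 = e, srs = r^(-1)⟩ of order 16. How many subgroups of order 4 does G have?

|G| = 16 and 4 | 16, so subgroups of order 4 are possible by Lagrange.
The subgroups of order 4 are: {e, r^2, r^4, r^6}; {e, r^4, r^2s, r^6s}; {e, r^4, r^3s, r^7s}; {e, r^4, s, r^4s}; … (5 in all).
So G has 5 subgroups of order 4.

5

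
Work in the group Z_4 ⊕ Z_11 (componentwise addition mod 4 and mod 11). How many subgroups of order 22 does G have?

|G| = 44 and 22 | 44, so subgroups of order 22 are possible by Lagrange.
The subgroups of order 22 are: {(0,0), (0,1), (0,2), (0,3), (0,4), (0,5), (0,6), (0,7), (0,8), (0,9), (0,10), (2,0), (2,1), (2,2), (2,3), (2,4), (2,5), (2,6), (2,7), (2,8), (2,9), (2,10)}.
So G has 1 subgroup of order 22.

1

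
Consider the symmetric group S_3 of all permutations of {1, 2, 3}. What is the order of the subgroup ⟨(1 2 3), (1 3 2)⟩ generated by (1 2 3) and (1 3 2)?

|⟨(1 2 3)⟩| = 3 and |⟨(1 3 2)⟩| = 3, so |H| is a multiple of lcm(3, 3) = 3 and divides |G| = 6.
Closing under the operation: H = {e, (1 2 3), (1 3 2)}, so |H| = 3.

3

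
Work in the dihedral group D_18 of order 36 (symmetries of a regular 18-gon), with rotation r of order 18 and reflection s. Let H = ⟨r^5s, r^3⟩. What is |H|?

|⟨r^5s⟩| = 2 and |⟨r^3⟩| = 6, so |H| is a multiple of lcm(2, 6) = 6 and divides |G| = 36.
Closing under the operation: H = {e, r^3, r^6, r^9, r^12, r^15, r^2s, r^5s, r^8s, r^11s, r^14s, r^17s}, so |H| = 12.

12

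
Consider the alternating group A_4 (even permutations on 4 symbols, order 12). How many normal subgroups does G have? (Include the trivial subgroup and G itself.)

G has 10 subgroups. Checking conjugation-invariance by order — order 1: 1/1 normal; order 2: 0/3 normal; order 3: 0/4 normal; order 4: 1/1 normal; order 12: 1/1 normal.
Total normal subgroups: 3.

3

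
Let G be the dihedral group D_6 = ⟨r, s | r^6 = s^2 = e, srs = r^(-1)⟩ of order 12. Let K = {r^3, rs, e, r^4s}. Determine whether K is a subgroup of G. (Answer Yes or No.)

|K| = 4 divides |G| = 12, consistent with Lagrange.
K contains the identity, every element's inverse is in K, and K is closed under ·: it is a subgroup.

Yes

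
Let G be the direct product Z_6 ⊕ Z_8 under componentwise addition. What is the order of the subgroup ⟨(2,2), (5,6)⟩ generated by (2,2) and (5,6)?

24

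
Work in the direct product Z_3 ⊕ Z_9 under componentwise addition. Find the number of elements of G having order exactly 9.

An element (a,b) has order lcm(ord(a), ord(b)); count pairs with lcm equal to 9.
Enumerating gives 18 such elements.

18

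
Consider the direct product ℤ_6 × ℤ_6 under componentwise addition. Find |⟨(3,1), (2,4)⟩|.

18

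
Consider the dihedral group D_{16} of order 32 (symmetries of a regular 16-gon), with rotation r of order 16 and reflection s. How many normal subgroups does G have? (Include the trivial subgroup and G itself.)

8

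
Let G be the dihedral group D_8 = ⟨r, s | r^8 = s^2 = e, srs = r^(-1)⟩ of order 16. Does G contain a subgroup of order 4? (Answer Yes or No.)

Yes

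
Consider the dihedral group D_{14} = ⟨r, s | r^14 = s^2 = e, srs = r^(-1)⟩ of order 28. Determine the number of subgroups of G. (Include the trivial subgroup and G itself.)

28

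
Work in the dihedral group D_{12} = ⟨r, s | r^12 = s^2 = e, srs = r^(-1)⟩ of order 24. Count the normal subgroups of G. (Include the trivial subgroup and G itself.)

G has 34 subgroups. Checking conjugation-invariance by order — order 1: 1/1 normal; order 2: 1/13 normal; order 3: 1/1 normal; order 4: 1/7 normal; order 6: 1/5 normal; order 8: 0/3 normal; order 12: 3/3 normal; order 24: 1/1 normal.
Total normal subgroups: 9.

9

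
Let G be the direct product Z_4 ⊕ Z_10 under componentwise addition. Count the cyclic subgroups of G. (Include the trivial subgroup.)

A cyclic subgroup of order d is generated by each of its φ(d) elements of order d, so the cyclic subgroups of order d number (#elements of order d)/φ(d).
Cyclic subgroups by order — order 1: 1; order 2: 3; order 4: 2; order 5: 1; order 10: 3; order 20: 2.
Total: 12.

12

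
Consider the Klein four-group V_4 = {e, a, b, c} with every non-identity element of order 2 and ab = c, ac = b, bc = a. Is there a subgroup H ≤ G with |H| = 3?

3 does not divide |G| = 4, so by Lagrange no subgroup of order 3 exists.

No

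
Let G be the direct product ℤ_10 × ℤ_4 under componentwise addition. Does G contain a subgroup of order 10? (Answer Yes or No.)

Yes

10 | 40. A subgroup of order 10 is {(0,0), (0,2), (2,0), (2,2), (4,0), (4,2), (6,0), (6,2), (8,0), (8,2)}.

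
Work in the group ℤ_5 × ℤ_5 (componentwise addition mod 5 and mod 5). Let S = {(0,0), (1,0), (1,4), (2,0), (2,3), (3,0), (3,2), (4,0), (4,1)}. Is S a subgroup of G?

|S| = 9 does not divide |G| = 25, so by Lagrange S is not a subgroup.

No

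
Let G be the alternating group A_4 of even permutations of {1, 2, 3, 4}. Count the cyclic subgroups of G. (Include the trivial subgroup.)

8

A cyclic subgroup of order d is generated by each of its φ(d) elements of order d, so the cyclic subgroups of order d number (#elements of order d)/φ(d).
Cyclic subgroups by order — order 1: 1; order 2: 3; order 3: 4.
Total: 8.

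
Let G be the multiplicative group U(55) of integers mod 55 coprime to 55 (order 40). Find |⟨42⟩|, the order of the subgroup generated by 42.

Compute successive powers of 42 mod 55: 42, 4, 3, 16, 12, 9, 48, 36, …; 42^20 ≡ 1 (mod 55).
So |⟨42⟩| = 20.

20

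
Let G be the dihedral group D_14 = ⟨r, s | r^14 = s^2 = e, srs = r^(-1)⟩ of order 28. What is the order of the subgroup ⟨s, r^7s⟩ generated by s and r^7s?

4

|⟨s⟩| = 2 and |⟨r^7s⟩| = 2, so |H| is a multiple of lcm(2, 2) = 2 and divides |G| = 28.
Closing under the operation: H = {e, r^7, s, r^7s}, so |H| = 4.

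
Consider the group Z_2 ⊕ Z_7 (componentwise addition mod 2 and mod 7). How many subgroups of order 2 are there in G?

|G| = 14 and 2 | 14, so subgroups of order 2 are possible by Lagrange.
The subgroups of order 2 are: {(0,0), (1,0)}.
So G has 1 subgroup of order 2.

1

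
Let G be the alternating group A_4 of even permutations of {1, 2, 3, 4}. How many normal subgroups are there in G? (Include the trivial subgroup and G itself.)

3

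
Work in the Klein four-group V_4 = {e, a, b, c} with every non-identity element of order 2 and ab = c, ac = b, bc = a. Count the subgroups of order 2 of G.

3

|G| = 4 and 2 | 4, so subgroups of order 2 are possible by Lagrange.
The subgroups of order 2 are: {e, a}; {e, b}; {e, c}.
So G has 3 subgroups of order 2.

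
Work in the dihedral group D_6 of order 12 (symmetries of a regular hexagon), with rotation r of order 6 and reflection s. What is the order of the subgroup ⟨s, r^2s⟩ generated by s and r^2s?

6

|⟨s⟩| = 2 and |⟨r^2s⟩| = 2, so |H| is a multiple of lcm(2, 2) = 2 and divides |G| = 12.
Closing under the operation: H = {e, r^2, r^4, s, r^2s, r^4s}, so |H| = 6.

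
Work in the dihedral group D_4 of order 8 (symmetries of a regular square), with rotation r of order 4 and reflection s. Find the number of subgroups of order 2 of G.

5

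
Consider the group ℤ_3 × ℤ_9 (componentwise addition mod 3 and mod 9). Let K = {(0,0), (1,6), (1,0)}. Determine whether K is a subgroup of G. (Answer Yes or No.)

No

(1,0) ∈ K but its inverse (2,0) ∉ K, so K is not a subgroup.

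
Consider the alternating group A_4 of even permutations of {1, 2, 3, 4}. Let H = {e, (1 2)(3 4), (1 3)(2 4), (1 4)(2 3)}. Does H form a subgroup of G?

|H| = 4 divides |G| = 12, consistent with Lagrange.
H contains the identity, every element's inverse is in H, and H is closed under ∘: it is a subgroup.

Yes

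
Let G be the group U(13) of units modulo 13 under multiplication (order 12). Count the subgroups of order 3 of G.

|G| = 12 and 3 | 12, so subgroups of order 3 are possible by Lagrange.
The subgroups of order 3 are: {1, 3, 9}.
So G has 1 subgroup of order 3.

1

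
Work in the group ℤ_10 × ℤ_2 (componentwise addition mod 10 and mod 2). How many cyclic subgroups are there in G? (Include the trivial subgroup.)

Group the elements of G by the cyclic subgroup they generate; each cyclic subgroup of order d accounts for φ(d) elements.
Cyclic subgroups by order — order 1: 1; order 2: 3; order 5: 1; order 10: 3.
Total: 8.

8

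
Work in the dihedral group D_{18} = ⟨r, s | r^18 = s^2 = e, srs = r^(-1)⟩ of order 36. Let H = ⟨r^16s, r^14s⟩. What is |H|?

|⟨r^16s⟩| = 2 and |⟨r^14s⟩| = 2, so |H| is a multiple of lcm(2, 2) = 2 and divides |G| = 36.
Closing under the operation: H = {e, r^2, r^4, r^6, r^8, r^10, r^12, r^14, r^16, s, r^2s, r^4s, r^6s, r^8s, r^10s, r^12s, r^14s, r^16s}, so |H| = 18.

18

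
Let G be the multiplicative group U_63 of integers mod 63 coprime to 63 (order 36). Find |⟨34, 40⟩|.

|⟨34⟩| = 6 and |⟨40⟩| = 6, so |H| is a multiple of lcm(6, 6) = 6 and divides |G| = 36.
Closing under the operation: H = {1, 4, 10, 13, 16, 19, 22, 25, 31, 34, 37, 40, 43, 46, 52, 55, 58, 61}, so |H| = 18.

18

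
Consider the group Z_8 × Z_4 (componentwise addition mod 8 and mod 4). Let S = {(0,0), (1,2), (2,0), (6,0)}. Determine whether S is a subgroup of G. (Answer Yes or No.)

No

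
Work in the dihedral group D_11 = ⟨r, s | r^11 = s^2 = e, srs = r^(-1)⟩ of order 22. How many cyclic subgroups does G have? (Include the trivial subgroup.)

13

Group the elements of G by the cyclic subgroup they generate; each cyclic subgroup of order d accounts for φ(d) elements.
Cyclic subgroups by order — order 1: 1; order 2: 11; order 11: 1.
Total: 13.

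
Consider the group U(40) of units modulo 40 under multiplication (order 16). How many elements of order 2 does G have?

7

The elements of order 2 are: 9, 11, 19, 21, 29, 31, 39.
That's 7.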